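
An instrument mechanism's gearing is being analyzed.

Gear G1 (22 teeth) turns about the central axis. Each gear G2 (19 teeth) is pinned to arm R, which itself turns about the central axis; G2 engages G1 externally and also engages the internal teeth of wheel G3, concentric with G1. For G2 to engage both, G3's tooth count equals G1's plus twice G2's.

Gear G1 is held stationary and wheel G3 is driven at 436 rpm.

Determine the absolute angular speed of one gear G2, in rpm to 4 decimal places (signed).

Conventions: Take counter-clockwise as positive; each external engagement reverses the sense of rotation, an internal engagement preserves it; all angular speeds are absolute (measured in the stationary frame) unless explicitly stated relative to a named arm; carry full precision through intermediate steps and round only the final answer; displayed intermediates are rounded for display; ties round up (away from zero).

+688.4211 rpm

topology: planetary set — G1 22T / G2 19T / G3 60T, arm = carrier (Willis)
normalise by the input: solve with ω_ring = 1, then scale by 436 rpm
ring teeth: 22 + 2·19 = 60
22(ω_sun−ω_arm) = −60(ω_ring−ω_arm),  ω_sun = 0, ω_ring = 1
22(0−ω_arm) = −60(1−ω_arm)  ⇒  82·ω_arm = 60  ⇒  ω_arm = 30/41
sun–planet mesh: 22·(0−30/41) = −19·(ω_p−ω_arm)  ⇒  ω_p−ω_arm = 660/779
ω_p = 30/41 + 660/779 = 30/19
scale: ω_p = 30/19 × 436 rpm = +688.4211 rpm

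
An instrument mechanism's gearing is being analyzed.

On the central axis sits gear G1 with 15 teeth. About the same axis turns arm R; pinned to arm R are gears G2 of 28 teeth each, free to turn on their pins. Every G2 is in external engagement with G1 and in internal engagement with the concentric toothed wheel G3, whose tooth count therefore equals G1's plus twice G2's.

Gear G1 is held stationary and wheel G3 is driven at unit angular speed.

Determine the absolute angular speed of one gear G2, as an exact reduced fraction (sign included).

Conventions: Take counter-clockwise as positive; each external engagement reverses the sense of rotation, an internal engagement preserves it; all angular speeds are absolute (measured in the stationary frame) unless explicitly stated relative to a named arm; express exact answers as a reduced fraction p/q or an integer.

recognized (axles ride arm R): planetary set, 15/28/71 teeth
ring teeth: 15 + 2·28 = 71
15(ω_sun−ω_arm) = −71(ω_ring−ω_arm),  ω_sun = 0, ω_ring = 1
15(0−ω_arm) = −71(1−ω_arm)  ⇒  86·ω_arm = 71  ⇒  ω_arm = 71/86
sun–planet mesh: 15·(0−71/86) = −28·(ω_p−ω_arm)  ⇒  ω_p−ω_arm = 1065/2408
ω_p = 71/86 + 1065/2408 = 71/56
exact speed ratio = 71/56

71/56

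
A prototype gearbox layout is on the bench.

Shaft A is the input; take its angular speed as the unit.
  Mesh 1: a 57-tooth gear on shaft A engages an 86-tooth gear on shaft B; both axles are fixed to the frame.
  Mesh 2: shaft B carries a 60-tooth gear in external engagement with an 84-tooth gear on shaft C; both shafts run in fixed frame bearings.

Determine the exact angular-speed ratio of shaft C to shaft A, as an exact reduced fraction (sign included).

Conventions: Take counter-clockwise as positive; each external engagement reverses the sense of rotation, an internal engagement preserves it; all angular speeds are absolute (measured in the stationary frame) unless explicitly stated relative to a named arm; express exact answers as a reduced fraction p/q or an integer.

class = fixed-axis compound train [2 meshes; 2 ratios multiply, 2 sense flips]
mesh 1 [57T→86T]: running ratio 57/86, sense −
mesh 2 [60T→84T]: running ratio 285/602, sense +
ω_out/ω_in = 285/602

285/602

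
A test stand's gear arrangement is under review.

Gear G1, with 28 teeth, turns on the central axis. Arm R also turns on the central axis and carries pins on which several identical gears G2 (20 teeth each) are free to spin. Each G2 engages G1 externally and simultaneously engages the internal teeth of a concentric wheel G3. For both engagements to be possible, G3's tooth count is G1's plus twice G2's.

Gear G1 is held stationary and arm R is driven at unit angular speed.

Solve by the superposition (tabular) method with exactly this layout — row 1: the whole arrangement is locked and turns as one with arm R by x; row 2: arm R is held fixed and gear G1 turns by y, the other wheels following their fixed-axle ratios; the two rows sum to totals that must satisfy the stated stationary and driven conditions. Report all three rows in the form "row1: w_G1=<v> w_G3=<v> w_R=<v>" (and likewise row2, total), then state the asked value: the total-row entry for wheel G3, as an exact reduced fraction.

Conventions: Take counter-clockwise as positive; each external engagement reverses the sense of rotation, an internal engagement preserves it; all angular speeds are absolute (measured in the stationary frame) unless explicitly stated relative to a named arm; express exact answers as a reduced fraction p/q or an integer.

planetary set (28T centre, 20T on arm, 68T internal) — Willis relation
row 1: whole set turns with the arm by x
superposition row 2 [arm held]: sun y, ring −(28/68)·y, arm 0
boundary: total ω_sun = x + y = 0 and total ω_arm = x = 1  ⇒  y = -1, x = 1
row 2 ring = −(28/68)·(-1) = 7/17
totals (row 1 + row 2): sun 1 + (-1) = 0, ring 1 + 7/17 = 24/17, arm 1 + 0 = 1
asked cell (total, ring) = 24/17

row1: w_G1=1 w_G3=1 w_R=1
row2: w_G1=-1 w_G3=7/17 w_R=0
total: w_G1=0 w_G3=24/17 w_R=1
asked value: 24/17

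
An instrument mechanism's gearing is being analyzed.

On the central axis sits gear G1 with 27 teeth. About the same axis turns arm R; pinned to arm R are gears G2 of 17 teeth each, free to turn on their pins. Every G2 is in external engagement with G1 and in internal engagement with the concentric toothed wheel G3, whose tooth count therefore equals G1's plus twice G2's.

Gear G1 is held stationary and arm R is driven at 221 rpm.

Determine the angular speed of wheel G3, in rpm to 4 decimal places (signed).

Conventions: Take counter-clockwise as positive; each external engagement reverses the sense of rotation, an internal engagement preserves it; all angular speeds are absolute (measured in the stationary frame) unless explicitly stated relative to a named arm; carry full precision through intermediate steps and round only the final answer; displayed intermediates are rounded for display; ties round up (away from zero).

topology: planetary set — G1 27T / G2 17T / G3 61T, arm = carrier (Willis)
normalise by the input: solve with ω_arm = 1, then scale by 221 rpm
ring teeth: 27 + 2·17 = 61
27(ω_sun−ω_arm) = −61(ω_ring−ω_arm),  ω_sun = 0, ω_arm = 1
ω_ring = 1 − (27/61)(0−1) = 88/61
scale: ω_ring = 88/61 × 221 rpm = +318.8197 rpm

+318.8197 rpm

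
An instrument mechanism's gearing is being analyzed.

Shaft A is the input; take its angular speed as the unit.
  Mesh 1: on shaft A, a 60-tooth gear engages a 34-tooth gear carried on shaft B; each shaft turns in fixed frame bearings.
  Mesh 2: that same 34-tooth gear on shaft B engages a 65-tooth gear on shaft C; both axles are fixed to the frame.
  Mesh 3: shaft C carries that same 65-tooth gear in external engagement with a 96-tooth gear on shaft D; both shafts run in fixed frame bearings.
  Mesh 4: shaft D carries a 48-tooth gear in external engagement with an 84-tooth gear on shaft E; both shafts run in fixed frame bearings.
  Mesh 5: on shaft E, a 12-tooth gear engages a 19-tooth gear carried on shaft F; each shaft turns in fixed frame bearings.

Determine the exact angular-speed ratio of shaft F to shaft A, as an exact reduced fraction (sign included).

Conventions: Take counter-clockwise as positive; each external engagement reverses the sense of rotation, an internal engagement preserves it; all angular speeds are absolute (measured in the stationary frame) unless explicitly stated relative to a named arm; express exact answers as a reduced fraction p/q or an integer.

class = fixed-axis compound train [5 meshes; 5 ratios multiply, 5 sense flips]
mesh 1 [60T→34T]: running ratio 30/17, sense −
mesh 2 [34T→65T]: running ratio 12/13, sense +
mesh 3 [65T→96T]: running ratio 5/8, sense −
mesh 4 [48T→84T]: running ratio 5/14, sense +
mesh 5 [12T→19T]: running ratio 30/133, sense −
ω_out/ω_in = -30/133

-30/133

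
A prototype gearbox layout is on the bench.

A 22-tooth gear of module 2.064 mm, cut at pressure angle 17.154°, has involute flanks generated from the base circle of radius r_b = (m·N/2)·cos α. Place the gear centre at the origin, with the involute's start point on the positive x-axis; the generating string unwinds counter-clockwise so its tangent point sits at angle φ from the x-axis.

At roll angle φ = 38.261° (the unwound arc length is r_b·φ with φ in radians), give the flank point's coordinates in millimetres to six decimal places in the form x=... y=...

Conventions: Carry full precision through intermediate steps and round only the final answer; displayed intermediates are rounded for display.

x=26.005006 y=2.058867

class = single-mesh tooth geometry [base-circle involute, m = 2.064, 22T]
pitch radius r_p = m·N/2 = 2.064·22/2 = 22.704000
base radius r_b = r_p·cos α = 22.704000·cos 17.154° = 21.694023
roll angle φ = 38.261° = 0.66778043 rad
x = r_b·(cos φ + φ·sin φ) = 26.005006
y = r_b·(sin φ − φ·cos φ) = 2.058867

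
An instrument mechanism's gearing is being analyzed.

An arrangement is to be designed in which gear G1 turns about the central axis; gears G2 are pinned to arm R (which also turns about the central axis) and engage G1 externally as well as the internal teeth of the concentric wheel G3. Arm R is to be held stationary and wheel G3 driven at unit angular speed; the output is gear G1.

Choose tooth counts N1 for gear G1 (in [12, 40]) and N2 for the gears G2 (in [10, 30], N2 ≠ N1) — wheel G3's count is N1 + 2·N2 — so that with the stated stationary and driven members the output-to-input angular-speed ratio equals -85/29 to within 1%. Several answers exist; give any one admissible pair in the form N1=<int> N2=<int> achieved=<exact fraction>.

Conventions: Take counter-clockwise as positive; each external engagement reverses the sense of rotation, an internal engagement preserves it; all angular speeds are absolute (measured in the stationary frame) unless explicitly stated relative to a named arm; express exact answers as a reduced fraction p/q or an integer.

N1=29 N2=28 achieved=-85/29

planetary set to be sized for -85/29 (Willis relation)
Willis with ω_arm = 0: ω_sun/ω_ring = −N3/N1; set equal to -85/29  ⇒  N3/N1 = −(-85/29) = 85/29
N3 = N1 + 2·N2  ⇒  N2/N1 = (N3/N1 − 1)/2 = (85/29 − 1)/2 = 28/29
smallest multiple with N1 ≥ 12 and N2 ≥ 10: k = 1  ⇒  N1 = 1·29 = 29, N2 = 1·28 = 28 (N1 ≤ 40, N2 ≤ 30, N2 ≠ N1 ✓), N3 = 29 + 2·28 = 85
check: −N3/N1 with N1 = 29, N3 = 85 gives -85/29; |achieved − target| = 0 ≤ 17/580 ✓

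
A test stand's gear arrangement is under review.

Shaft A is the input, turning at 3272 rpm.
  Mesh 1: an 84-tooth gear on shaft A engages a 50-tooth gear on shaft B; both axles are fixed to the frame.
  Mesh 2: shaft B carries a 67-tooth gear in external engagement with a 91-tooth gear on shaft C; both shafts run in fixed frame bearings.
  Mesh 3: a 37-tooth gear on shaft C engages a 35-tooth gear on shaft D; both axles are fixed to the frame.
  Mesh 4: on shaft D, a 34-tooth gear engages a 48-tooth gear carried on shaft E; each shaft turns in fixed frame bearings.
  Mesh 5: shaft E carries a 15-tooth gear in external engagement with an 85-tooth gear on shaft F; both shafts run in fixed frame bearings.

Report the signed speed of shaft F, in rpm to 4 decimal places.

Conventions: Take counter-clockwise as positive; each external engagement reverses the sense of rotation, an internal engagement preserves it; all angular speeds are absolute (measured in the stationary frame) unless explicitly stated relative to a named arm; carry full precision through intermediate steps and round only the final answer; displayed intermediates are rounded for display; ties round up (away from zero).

-534.8102 rpm

5-mesh fixed-axis compound train (all bearings frame-fixed)
mesh 1 [84T→50T]: ω = 3272.0000×84/50 = 5496.9600 rpm, sense flips to −
mesh 2 [67T→91T]: ω = 5496.9600×67/91 = 4047.2123 rpm, sense flips to +
mesh 3 [37T→35T]: ω = 4047.2123×37/35 = 4278.4816 rpm, sense flips to −
mesh 4 [34T→48T]: ω = 4278.4816×34/48 = 3030.5911 rpm, sense flips to +
mesh 5 [15T→85T]: ω = 3030.5911×15/85 = 534.8102 rpm, sense flips to −
signed output speed = -534.8102 rpm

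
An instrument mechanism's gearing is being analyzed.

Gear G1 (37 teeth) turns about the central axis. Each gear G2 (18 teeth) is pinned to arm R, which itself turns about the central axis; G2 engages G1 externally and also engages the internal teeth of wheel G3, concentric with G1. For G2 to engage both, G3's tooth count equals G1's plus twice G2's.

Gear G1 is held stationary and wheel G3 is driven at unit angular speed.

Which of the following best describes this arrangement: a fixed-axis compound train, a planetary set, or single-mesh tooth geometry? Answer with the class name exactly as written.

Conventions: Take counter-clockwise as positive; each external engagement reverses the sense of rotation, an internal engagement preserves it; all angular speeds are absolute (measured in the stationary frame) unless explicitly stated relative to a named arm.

planetary set

recognized (axles ride arm R): planetary set, 37/18/73 teeth
classification: planetary set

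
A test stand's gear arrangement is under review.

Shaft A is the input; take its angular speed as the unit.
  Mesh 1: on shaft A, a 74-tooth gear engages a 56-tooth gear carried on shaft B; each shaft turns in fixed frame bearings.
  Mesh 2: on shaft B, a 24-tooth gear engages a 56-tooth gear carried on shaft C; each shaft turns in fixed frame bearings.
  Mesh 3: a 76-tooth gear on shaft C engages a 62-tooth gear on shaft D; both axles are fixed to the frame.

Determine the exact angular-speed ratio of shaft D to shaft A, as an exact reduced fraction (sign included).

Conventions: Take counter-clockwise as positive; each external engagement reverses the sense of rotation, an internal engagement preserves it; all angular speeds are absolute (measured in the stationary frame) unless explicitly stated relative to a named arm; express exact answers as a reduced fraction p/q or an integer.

-2109/3038

class = fixed-axis compound train [3 meshes; 3 ratios multiply, 3 sense flips]
mesh 1 [74T→56T]: running ratio 37/28, sense −
mesh 2 [24T→56T]: running ratio 111/196, sense +
mesh 3 [76T→62T]: running ratio 2109/3038, sense −
ω_out/ω_in = -2109/3038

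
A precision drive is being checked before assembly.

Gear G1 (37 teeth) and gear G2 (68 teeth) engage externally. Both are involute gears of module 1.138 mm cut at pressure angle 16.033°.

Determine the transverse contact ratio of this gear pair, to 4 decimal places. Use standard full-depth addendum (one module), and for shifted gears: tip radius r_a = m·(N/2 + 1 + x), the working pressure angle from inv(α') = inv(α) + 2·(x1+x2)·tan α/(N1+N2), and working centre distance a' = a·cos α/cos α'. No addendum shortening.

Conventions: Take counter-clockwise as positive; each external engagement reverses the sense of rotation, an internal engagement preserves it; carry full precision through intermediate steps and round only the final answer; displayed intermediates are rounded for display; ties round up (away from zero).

2.0017

topology: single-mesh involute geometry — m = 1.138, 37T/68T pair
base radii: r_b1 = 20.234097, r_b2 = 37.186989
tip radii: r_a1 = 22.191000, r_a2 = 39.830000
no profile shift: α' = α, a' = a
action lengths: √(r_a1²−r_b1²) = 9.111630, √(r_a2²−r_b2²) = 14.267332
base pitch p_b = π·m·cos α = 3.436070
CR = (9.111630 + 14.267332 − 59.745000·sin 16.03300°)/3.436070 = 2.001686
contact ratio ≈ 2.0017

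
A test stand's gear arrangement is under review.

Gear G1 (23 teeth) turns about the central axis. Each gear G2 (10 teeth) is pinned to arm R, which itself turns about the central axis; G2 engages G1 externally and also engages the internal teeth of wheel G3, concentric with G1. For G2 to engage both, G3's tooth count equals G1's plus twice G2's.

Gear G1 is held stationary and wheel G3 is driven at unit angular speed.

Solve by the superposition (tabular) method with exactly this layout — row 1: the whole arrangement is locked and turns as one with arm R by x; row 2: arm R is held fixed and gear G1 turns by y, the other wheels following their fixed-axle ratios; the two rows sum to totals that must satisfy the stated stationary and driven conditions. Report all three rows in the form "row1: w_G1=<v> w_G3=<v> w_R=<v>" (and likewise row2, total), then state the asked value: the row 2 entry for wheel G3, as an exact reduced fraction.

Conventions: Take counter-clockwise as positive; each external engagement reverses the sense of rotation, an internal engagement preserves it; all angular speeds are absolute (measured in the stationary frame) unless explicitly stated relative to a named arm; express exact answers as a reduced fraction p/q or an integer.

row1: w_G1=43/66 w_G3=43/66 w_R=43/66
row2: w_G1=-43/66 w_G3=23/66 w_R=0
total: w_G1=0 w_G3=1 w_R=43/66
asked value: 23/66

class = planetary set [G3 = 23+2·10 = 43; Willis about the carrier]
row 1 (train locked, turned with arm): all members turn x
row 2 (arm held, sun turns y): ω_ring = −(23/43)·y, ω_arm = 0
boundary: total ω_sun = x + y = 0 and total ω_ring = x − (23/43)·y = 1  ⇒  y = -43/66, x = 43/66
row 2 ring = −(23/43)·(-43/66) = 23/66
totals (row 1 + row 2): sun 43/66 + (-43/66) = 0, ring 43/66 + 23/66 = 1, arm 43/66 + 0 = 43/66
asked cell (row2, ring) = 23/66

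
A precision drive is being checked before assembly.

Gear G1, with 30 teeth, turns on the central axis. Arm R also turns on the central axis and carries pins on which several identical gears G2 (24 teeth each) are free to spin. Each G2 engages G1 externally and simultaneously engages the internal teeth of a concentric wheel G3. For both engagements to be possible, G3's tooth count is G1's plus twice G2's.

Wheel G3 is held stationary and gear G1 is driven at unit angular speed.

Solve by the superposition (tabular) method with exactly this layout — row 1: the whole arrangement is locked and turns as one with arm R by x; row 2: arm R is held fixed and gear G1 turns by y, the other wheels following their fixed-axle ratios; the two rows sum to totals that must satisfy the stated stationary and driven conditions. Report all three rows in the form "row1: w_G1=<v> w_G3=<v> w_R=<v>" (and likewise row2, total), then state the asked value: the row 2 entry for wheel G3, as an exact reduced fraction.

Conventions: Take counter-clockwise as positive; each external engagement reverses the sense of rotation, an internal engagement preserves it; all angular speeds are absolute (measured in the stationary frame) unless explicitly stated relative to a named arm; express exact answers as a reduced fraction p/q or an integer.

row1: w_G1=5/18 w_G3=5/18 w_R=5/18
row2: w_G1=13/18 w_G3=-5/18 w_R=0
total: w_G1=1 w_G3=0 w_R=5/18
asked value: -5/18

class = planetary set [G3 = 30+2·24 = 78; Willis about the carrier]
row 1: whole set turns with the arm by x
superposition row 2 [arm held]: sun y, ring −(30/78)·y, arm 0
boundary: total ω_ring = x − (30/78)·y = 0 and total ω_sun = x + y = 1  ⇒  y = 13/18, x = 5/18
row 2 ring = −(30/78)·13/18 = -5/18
totals (row 1 + row 2): sun 5/18 + 13/18 = 1, ring 5/18 + (-5/18) = 0, arm 5/18 + 0 = 5/18
asked cell (row2, ring) = -5/18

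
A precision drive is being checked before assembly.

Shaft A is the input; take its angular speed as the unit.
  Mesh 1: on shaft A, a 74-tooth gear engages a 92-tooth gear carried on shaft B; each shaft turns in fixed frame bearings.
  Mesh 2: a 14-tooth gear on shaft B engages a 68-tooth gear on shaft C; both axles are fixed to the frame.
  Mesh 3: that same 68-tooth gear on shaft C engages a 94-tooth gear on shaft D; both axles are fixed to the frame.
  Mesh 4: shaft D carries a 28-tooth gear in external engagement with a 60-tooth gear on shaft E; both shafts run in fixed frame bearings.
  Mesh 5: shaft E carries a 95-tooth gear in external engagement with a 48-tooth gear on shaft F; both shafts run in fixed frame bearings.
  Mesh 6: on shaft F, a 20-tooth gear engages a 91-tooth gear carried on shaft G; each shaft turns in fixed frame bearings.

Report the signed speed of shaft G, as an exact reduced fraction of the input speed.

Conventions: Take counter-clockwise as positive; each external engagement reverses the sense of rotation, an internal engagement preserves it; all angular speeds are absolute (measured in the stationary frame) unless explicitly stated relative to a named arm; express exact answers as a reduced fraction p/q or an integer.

24605/1011816

6-mesh fixed-axis compound train (all bearings frame-fixed)
mesh 1 [74T→92T]: |ω|/ω_in = 1×74/92 = 37/46, sense flips to −
mesh 2 [14T→68T]: |ω|/ω_in = (37/46)×14/68 = 259/1564, sense flips to +
mesh 3 [68T→94T]: |ω|/ω_in = (259/1564)×68/94 = 259/2162, sense flips to −
mesh 4 [28T→60T]: |ω|/ω_in = (259/2162)×28/60 = 1813/32430, sense flips to +
mesh 5 [95T→48T]: |ω|/ω_in = (1813/32430)×95/48 = 34447/311328, sense flips to −
mesh 6 [20T→91T]: |ω|/ω_in = (34447/311328)×20/91 = 24605/1011816, sense flips to +
signed output speed (× input speed) = 24605/1011816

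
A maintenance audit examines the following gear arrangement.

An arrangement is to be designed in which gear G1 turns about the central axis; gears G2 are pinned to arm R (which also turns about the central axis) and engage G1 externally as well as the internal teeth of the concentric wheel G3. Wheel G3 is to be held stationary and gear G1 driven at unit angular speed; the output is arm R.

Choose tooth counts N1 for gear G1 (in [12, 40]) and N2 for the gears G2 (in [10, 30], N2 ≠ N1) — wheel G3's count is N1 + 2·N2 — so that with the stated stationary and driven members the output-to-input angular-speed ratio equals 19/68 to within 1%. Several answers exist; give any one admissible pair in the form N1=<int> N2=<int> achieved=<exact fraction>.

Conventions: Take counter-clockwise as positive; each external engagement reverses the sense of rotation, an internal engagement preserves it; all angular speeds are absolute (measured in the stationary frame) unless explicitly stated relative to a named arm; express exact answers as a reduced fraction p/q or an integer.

N1=19 N2=15 achieved=19/68

planetary set to be sized for 19/68 (Willis relation)
Willis with ω_ring = 0: ω_arm/ω_sun = N1/(N1+N3); set equal to 19/68  ⇒  N3/N1 = 1/(19/68) − 1 = 49/19
N3 = N1 + 2·N2  ⇒  N2/N1 = (N3/N1 − 1)/2 = (49/19 − 1)/2 = 15/19
smallest multiple with N1 ≥ 12 and N2 ≥ 10: k = 1  ⇒  N1 = 1·19 = 19, N2 = 1·15 = 15 (N1 ≤ 40, N2 ≤ 30, N2 ≠ N1 ✓), N3 = 19 + 2·15 = 49
check: N1/(N1+N3) with N1 = 19, N3 = 49 gives 19/68; |achieved − target| = 0 ≤ 19/6800 ✓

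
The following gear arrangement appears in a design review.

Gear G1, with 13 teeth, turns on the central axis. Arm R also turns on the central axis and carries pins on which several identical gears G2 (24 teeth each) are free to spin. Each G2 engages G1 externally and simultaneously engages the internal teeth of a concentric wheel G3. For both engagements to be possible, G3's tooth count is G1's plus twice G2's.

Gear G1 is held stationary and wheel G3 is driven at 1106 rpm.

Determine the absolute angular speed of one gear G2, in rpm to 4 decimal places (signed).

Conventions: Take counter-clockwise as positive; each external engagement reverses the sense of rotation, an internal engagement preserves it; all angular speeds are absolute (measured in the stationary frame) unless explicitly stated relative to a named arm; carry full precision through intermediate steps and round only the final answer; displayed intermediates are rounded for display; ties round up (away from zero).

recognized (axles ride arm R): planetary set, 13/24/61 teeth
normalise by the input: solve with ω_ring = 1, then scale by 1106 rpm
ring teeth: 13 + 2·24 = 61
13(ω_sun−ω_arm) = −61(ω_ring−ω_arm),  ω_sun = 0, ω_ring = 1
13(0−ω_arm) = −61(1−ω_arm)  ⇒  74·ω_arm = 61  ⇒  ω_arm = 61/74
sun–planet mesh: 13·(0−61/74) = −24·(ω_p−ω_arm)  ⇒  ω_p−ω_arm = 793/1776
ω_p = 61/74 + 793/1776 = 61/48
scale: ω_p = 61/48 × 1106 rpm = +1405.5417 rpm

+1405.5417 rpm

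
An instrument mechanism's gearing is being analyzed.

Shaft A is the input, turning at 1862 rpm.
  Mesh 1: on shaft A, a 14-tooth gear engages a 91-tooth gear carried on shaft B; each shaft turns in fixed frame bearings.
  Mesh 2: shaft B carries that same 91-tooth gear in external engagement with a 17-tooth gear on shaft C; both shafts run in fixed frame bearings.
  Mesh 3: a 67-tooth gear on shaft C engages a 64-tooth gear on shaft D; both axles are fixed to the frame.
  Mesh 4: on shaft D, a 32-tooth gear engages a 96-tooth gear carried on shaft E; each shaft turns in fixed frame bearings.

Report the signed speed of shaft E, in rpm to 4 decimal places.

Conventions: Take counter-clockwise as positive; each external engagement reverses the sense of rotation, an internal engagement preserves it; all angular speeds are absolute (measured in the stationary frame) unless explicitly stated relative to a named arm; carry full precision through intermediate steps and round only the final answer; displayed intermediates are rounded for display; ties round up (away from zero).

+535.0968 rpm

recognized (5 fixed axles, 4 meshes): fixed-axis compound train
mesh 1 [14T→91T]: ω = 1862.0000×14/91 = 286.4615 rpm, sense flips to −
mesh 2 [91T→17T]: ω = 286.4615×91/17 = 1533.4118 rpm, sense flips to +
mesh 3 [67T→64T]: ω = 1533.4118×67/64 = 1605.2904 rpm, sense flips to −
mesh 4 [32T→96T]: ω = 1605.2904×32/96 = 535.0968 rpm, sense flips to +
signed output speed = +535.0968 rpm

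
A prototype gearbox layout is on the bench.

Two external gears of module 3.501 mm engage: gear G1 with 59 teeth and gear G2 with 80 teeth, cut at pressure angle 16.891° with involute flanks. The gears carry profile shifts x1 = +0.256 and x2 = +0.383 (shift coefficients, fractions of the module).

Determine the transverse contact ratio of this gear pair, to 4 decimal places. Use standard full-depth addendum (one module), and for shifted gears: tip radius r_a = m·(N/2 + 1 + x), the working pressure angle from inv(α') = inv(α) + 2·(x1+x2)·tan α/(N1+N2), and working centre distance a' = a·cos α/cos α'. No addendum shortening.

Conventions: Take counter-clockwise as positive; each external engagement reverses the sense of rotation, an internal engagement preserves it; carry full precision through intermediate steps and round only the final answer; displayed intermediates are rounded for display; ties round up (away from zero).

class = single-mesh tooth geometry [involute pair 59T × 80T, m = 3.501]
base radii: r_b1 = 98.823943, r_b2 = 133.998567
tip radii: r_a1 = 107.676756, r_a2 = 144.881883
inv(α') = inv(16.891°) + 2·(+0.256+0.383)·tan α/(59+80) = 0.01163994  ⇒  α' = 18.46438°
a' = a·cos α / cos α' = 243.3195·cos 16.891°/cos 18.46438° = 245.458529
action lengths: √(r_a1²−r_b1²) = 42.756426, √(r_a2²−r_b2²) = 55.092141
base pitch p_b = π·m·cos α = 10.524223
CR = (42.756426 + 55.092141 − 245.458529·sin 18.46438°)/10.524223 = 1.910657
contact ratio ≈ 1.9107

1.9107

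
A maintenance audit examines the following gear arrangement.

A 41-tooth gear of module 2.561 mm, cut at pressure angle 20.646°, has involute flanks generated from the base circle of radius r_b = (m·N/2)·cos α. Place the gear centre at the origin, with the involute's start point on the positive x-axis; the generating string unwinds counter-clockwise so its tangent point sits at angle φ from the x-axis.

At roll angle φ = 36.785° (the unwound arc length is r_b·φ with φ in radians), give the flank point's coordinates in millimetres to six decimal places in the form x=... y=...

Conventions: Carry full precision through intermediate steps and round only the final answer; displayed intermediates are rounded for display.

class = single-mesh tooth geometry [base-circle involute, m = 2.561, 41T]
pitch radius r_p = m·N/2 = 2.561·41/2 = 52.500500
base radius r_b = r_p·cos α = 52.500500·cos 20.646° = 49.128748
roll angle φ = 36.785° = 0.64201937 rad
x = r_b·(cos φ + φ·sin φ) = 58.234187
y = r_b·(sin φ − φ·cos φ) = 4.157679

x=58.234187 y=4.157679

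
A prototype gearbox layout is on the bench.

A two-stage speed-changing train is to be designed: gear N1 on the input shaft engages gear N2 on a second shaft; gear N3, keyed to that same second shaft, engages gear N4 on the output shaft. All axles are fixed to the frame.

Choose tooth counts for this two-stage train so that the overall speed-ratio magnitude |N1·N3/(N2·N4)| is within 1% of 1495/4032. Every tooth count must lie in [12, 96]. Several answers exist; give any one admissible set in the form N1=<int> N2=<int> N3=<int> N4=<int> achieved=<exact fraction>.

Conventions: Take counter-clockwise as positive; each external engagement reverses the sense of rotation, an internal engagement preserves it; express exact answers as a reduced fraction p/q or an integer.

N1=23 N2=42 N3=65 N4=96 achieved=1495/4032

topology: fixed-axis compound train — 2 stages, target 1495/4032
target = 1495/4032 in lowest terms: an exact hit needs N1·N3 = k·1495 and N2·N4 = k·4032 for one integer k, every count in [12, 96]; additionally prefer no 1:1 stage (N1 ≠ N2, N3 ≠ N4)
k = 1: N1·N3 = 1495 = 23·65, N2·N4 = 4032 = 42·96
achieved = 23·65/(42·96) = 1495/4032; |achieved − target| = 0 ≤ 299/80640 ✓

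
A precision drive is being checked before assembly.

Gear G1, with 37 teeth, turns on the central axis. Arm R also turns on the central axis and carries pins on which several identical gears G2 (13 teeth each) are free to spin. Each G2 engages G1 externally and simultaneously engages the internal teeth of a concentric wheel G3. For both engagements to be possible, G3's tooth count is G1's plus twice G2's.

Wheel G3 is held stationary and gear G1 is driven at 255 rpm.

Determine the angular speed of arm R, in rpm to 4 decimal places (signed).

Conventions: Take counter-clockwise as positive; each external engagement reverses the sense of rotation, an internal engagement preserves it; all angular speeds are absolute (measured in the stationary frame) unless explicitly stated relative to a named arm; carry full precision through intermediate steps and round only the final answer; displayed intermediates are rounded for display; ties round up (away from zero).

+94.3500 rpm

recognized (axles ride arm R): planetary set, 37/13/63 teeth
normalise by the input: solve with ω_sun = 1, then scale by 255 rpm
ring teeth: 37 + 2·13 = 63
37(ω_sun−ω_arm) = −63(ω_ring−ω_arm),  ω_ring = 0, ω_sun = 1
37(1−ω_arm) = −63(0−ω_arm)  ⇒  100·ω_arm = 37  ⇒  ω_arm = 37/100
scale: ω_arm = 37/100 × 255 rpm = +94.3500 rpm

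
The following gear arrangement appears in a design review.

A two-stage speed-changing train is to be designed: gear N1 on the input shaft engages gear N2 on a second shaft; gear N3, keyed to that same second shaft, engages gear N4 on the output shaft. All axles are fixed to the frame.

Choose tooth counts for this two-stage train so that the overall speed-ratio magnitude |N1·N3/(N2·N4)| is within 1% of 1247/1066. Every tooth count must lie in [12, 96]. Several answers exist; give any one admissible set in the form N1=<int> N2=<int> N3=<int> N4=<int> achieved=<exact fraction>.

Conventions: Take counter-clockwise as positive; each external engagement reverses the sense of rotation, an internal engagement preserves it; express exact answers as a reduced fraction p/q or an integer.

N1=29 N2=13 N3=43 N4=82 achieved=1247/1066

design class (target 1247/1066): fixed-axis compound train
target = 1247/1066 in lowest terms: an exact hit needs N1·N3 = k·1247 and N2·N4 = k·1066 for one integer k, every count in [12, 96]; additionally prefer no 1:1 stage (N1 ≠ N2, N3 ≠ N4)
k = 1: N1·N3 = 1247 = 29·43, N2·N4 = 1066 = 13·82
achieved = 29·43/(13·82) = 1247/1066; |achieved − target| = 0 ≤ 1247/106600 ✓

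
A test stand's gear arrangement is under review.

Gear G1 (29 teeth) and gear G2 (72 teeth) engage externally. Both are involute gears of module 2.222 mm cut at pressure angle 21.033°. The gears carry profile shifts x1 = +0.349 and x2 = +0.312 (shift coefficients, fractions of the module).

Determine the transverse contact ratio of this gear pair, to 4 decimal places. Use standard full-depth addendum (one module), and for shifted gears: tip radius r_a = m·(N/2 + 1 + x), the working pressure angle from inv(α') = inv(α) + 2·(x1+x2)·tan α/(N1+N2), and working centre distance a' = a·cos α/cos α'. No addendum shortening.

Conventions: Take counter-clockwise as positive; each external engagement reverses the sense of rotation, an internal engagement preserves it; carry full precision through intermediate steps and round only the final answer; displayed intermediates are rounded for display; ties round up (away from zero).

topology: single-mesh involute geometry — m = 2.222, 29T/72T pair
base radii: r_b1 = 30.072373, r_b2 = 74.662442
tip radii: r_a1 = 35.216478, r_a2 = 82.907264
inv(α') = inv(21.033°) + 2·(+0.349+0.312)·tan α/(29+72) = 0.02246300  ⇒  α' = 22.81192°
a' = a·cos α / cos α' = 112.2110·cos 21.033°/cos 22.81192° = 113.622043
action lengths: √(r_a1²−r_b1²) = 18.326285, √(r_a2²−r_b2²) = 36.043503
base pitch p_b = π·m·cos α = 6.515527
CR = (18.326285 + 36.043503 − 113.622043·sin 22.81192°)/6.515527 = 1.583554
contact ratio ≈ 1.5836

1.5836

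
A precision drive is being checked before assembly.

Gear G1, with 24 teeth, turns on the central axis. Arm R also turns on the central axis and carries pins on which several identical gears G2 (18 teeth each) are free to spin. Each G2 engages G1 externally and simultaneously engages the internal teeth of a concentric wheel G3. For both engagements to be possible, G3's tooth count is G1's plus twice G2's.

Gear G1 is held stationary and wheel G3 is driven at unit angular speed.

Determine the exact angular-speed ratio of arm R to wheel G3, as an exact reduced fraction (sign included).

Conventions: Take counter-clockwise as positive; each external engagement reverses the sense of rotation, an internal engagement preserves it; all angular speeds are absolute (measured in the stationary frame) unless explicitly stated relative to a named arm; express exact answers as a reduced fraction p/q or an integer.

5/7

topology: planetary set — G1 24T / G2 18T / G3 60T, arm = carrier (Willis)
ring teeth: 24 + 2·18 = 60
24(ω_sun−ω_arm) = −60(ω_ring−ω_arm),  ω_sun = 0, ω_ring = 1
24(0−ω_arm) = −60(1−ω_arm)  ⇒  84·ω_arm = 60  ⇒  ω_arm = 5/7
ω_out/ω_in = 5/7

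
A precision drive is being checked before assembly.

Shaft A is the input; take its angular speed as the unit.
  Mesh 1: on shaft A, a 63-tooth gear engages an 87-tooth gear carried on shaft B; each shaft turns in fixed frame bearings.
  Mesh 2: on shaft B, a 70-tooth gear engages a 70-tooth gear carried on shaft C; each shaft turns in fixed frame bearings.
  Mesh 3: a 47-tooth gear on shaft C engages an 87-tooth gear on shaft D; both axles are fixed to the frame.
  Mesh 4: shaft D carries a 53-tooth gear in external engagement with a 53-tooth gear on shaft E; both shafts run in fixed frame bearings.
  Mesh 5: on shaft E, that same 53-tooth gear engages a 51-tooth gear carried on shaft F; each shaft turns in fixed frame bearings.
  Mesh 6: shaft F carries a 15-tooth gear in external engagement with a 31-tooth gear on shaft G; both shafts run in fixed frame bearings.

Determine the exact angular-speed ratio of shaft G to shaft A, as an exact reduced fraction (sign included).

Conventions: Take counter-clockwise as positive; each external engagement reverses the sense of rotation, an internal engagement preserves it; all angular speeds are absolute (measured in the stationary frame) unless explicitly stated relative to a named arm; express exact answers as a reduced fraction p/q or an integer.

class = fixed-axis compound train [6 meshes; 6 ratios multiply, 6 sense flips]
mesh 1 [63T→87T]: running ratio 21/29, sense −
mesh 2 [70T→70T]: running ratio 21/29, sense +
mesh 3 [47T→87T]: running ratio 329/841, sense −
mesh 4 [53T→53T]: running ratio 329/841, sense +
mesh 5 [53T→51T]: running ratio 17437/42891, sense −
mesh 6 [15T→31T]: running ratio 87185/443207, sense +
ω_out/ω_in = 87185/443207

87185/443207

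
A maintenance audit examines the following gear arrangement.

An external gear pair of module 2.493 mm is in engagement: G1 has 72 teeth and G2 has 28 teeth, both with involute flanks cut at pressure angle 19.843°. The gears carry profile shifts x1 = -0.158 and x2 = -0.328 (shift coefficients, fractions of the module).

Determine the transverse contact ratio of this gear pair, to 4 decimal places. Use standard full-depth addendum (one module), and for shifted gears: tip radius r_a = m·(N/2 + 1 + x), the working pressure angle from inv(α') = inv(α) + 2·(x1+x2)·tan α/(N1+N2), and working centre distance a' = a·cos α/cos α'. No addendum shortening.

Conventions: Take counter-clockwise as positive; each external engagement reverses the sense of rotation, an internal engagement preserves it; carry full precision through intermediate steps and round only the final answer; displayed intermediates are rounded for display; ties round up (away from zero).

1.8839

single-mesh involute tooth geometry (72T engaging 28T at module 2.493)
base radii: r_b1 = 84.419328, r_b2 = 32.829739
tip radii: r_a1 = 91.847106, r_a2 = 36.577296
inv(α') = inv(19.843°) + 2·(-0.158-0.328)·tan α/(72+28) = 0.01103681  ⇒  α' = 18.14868°
a' = a·cos α / cos α' = 124.6500·cos 19.843°/cos 18.14868° = 123.387411
action lengths: √(r_a1²−r_b1²) = 36.183808, √(r_a2²−r_b2²) = 16.127828
base pitch p_b = π·m·cos α = 7.366976
CR = (36.183808 + 16.127828 − 123.387411·sin 18.14868°)/7.366976 = 1.883874
contact ratio ≈ 1.8839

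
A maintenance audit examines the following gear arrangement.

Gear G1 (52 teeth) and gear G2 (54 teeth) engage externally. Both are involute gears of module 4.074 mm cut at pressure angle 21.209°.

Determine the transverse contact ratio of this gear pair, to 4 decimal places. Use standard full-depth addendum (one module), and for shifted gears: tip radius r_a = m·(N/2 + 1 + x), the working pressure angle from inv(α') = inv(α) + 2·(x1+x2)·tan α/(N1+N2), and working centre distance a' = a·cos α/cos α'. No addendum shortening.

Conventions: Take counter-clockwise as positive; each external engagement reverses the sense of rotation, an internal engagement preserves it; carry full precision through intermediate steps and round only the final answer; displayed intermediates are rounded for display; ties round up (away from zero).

topology: single-mesh involute geometry — m = 4.074, 52T/54T pair
base radii: r_b1 = 98.749448, r_b2 = 102.547504
tip radii: r_a1 = 109.998000, r_a2 = 114.072000
no profile shift: α' = α, a' = a
action lengths: √(r_a1²−r_b1²) = 48.457264, √(r_a2²−r_b2²) = 49.964294
base pitch p_b = π·m·cos α = 11.931944
CR = (48.457264 + 49.964294 − 215.922000·sin 21.20900°)/11.931944 = 1.701922
contact ratio ≈ 1.7019

1.7019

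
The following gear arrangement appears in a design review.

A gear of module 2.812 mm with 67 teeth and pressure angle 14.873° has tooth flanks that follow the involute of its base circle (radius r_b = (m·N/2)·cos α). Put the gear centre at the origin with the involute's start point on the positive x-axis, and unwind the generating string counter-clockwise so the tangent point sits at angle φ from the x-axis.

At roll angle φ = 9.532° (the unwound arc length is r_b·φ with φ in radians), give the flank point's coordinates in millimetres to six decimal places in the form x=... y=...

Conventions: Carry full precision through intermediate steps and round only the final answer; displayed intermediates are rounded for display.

recognized (one wheel, involute flank): single-mesh tooth geometry, m = 2.812, N = 67
pitch radius r_p = m·N/2 = 2.812·67/2 = 94.202000
base radius r_b = r_p·cos α = 94.202000·cos 14.873° = 91.045964
roll angle φ = 9.532° = 0.16636478 rad
x = r_b·(cos φ + φ·sin φ) = 92.297210
y = r_b·(sin φ − φ·cos φ) = 0.139355

x=92.297210 y=0.139355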